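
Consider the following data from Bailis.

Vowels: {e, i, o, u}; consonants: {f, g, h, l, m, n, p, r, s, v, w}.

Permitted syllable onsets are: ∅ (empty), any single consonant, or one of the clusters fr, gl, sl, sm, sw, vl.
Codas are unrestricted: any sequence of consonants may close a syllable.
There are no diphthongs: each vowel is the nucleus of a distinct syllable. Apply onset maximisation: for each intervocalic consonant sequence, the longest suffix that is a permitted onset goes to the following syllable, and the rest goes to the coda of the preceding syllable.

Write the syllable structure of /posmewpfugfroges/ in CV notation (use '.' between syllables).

The vowels are o, e, u, o, e — 5 nuclei, so 5 syllables.
σ1/σ2 boundary: /sm/ — entire cluster is a permitted onset → onset /sm/, coda ∅.
σ2/σ3 boundary: /wpf/; trying suffixes from longest down, /f/ is the first permitted one, so coda /wp/ | onset /f/.
σ3/σ4 boundary: /gfr/ splits as /g/ + /fr/ (/fr/ is the longest suffix that is a licit onset).
σ4/σ5 boundary: /g/ is a single consonant, so it becomes the next onset.
Syllabification: po.smewp.fug.fro.ges.
Mapping each syllable to C/V: /po/ → CV, /smewp/ → CCVCC, /fug/ → CVC, /fro/ → CCV, /ges/ → CVC.

CV.CCVCC.CVC.CCV.CVC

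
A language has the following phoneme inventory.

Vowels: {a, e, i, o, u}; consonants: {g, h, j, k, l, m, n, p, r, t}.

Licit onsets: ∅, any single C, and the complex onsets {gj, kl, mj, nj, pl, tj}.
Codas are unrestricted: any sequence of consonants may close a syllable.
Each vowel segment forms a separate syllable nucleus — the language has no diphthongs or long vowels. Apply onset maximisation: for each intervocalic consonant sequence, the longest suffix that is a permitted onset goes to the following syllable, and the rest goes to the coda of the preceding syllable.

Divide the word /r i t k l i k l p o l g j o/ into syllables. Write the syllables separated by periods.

The vowels are i, i, o, o — 4 nuclei, so 4 syllables.
Between /i/ (V1) and /i/ (V2): /tkl/ — longest licit onset from the right is /kl/, leaving /t/ as coda.
Between /i/ (V2) and /o/ (V3): /klp/ — longest licit onset from the right is /p/, leaving /kl/ as coda.
Between /o/ (V3) and /o/ (V4): /lgj/; trying suffixes from longest down, /gj/ is the first permitted one, so coda /l/ | onset /gj/.

rit.klikl.pol.gjo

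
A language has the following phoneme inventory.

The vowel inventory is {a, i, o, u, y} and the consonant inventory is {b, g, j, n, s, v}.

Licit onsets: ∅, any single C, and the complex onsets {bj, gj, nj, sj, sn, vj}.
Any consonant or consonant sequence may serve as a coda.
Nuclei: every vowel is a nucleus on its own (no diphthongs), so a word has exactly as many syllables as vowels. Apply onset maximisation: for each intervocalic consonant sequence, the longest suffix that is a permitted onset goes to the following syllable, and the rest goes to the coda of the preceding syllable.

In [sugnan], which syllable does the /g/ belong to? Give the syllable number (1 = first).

The vowels are u, a — 2 nuclei, so 2 syllables.
/u…a/ gap (V1→V2): /gn/; trying suffixes from longest down, /n/ is the first permitted one, so coda /g/ | onset /n/.
So the parse is sug.nan.
The /g/ is in the coda of syllable 1 (/sug/).

1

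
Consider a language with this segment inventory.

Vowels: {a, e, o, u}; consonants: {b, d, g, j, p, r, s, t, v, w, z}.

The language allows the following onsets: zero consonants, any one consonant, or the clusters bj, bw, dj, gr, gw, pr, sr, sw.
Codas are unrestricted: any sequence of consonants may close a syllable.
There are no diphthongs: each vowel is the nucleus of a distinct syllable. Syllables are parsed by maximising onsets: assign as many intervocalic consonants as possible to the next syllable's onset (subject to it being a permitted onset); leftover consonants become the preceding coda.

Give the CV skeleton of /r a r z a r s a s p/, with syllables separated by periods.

The vowels are a, a, a — 3 nuclei, so 3 syllables.
/a…a/ gap (V1→V2): /rz/; trying suffixes from longest down, /z/ is the first permitted one, so coda /r/ | onset /z/.
/a…a/ gap (V2→V3): cluster /rs/ — the longest permitted-onset suffix is /s/; onset = /s/, preceding coda = /r/.
Putting it together: rar.zar.sasp.
Mapping each syllable to C/V: /rar/ → CVC, /zar/ → CVC, /sasp/ → CVCC.

CVC.CVC.CVCC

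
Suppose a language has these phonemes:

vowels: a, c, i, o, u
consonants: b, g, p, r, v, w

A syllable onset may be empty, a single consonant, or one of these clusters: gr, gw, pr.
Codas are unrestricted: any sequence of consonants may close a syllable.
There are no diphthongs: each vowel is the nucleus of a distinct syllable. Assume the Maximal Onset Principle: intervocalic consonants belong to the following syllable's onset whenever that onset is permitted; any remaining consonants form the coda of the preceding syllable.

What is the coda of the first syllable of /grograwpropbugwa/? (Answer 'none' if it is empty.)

The vowels are o, a, o, u, a — 5 nuclei, so 5 syllables.
V1 /o/ – V2 /a/: cluster /gr/ — /gr/ is itself a permitted onset, so the whole cluster goes right; preceding coda = ∅.
V2 /a/ – V3 /o/: /wpr/ splits as /w/ + /pr/ (/pr/ is the longest suffix that is a licit onset).
V3 /o/ – V4 /u/: /pb/ — longest licit onset from the right is /b/, leaving /p/ as coda.
V4 /u/ – V5 /a/: cluster /gw/ — /gw/ is itself a permitted onset, so the whole cluster goes right; preceding coda = ∅.
Syllabification: gro.graw.prop.bu.gwa.
Syllable 1 is /gro/: onset /gr/, nucleus /o/, coda ∅.

none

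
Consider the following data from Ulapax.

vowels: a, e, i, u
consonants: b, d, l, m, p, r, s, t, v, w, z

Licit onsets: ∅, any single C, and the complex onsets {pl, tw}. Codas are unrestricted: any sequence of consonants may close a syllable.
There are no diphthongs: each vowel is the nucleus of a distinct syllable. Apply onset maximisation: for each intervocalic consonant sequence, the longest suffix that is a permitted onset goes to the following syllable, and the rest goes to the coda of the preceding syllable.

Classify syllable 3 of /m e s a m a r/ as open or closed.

The vowels are e, a, a — 3 nuclei, so 3 syllables.
V1 /e/ – V2 /a/: /s/ → onset of the next syllable (single consonants are always licit onsets).
V2 /a/ – V3 /a/: just /m/ — single C goes to the following onset.
Putting it together: me.sa.mar.
Syllable 3 is /mar/ with coda /r/, so it is closed.

closed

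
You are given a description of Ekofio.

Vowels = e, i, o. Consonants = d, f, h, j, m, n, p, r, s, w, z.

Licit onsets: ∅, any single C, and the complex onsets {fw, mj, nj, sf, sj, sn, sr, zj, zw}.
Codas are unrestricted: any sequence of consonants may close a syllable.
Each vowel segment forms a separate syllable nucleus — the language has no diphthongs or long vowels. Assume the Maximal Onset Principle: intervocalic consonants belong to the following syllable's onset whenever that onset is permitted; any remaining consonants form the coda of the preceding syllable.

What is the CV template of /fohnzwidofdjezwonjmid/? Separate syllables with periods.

The vowels are o, i, o, e, o, i — 6 nuclei, so 6 syllables.
V1 /o/ – V2 /i/: /hnzw/ splits as /hn/ + /zw/ (/zw/ is the longest suffix that is a licit onset).
V2 /i/ – V3 /o/: /d/ → onset of the next syllable (single consonants are always licit onsets).
V3 /o/ – V4 /e/: cluster /fdj/ — the longest permitted-onset suffix is /j/; onset = /j/, preceding coda = /fd/.
V4 /e/ – V5 /o/: cluster /zw/ — /zw/ is itself a permitted onset, so the whole cluster goes right; preceding coda = ∅.
V5 /o/ – V6 /i/: cluster /njm/ — the longest permitted-onset suffix is /m/; onset = /m/, preceding coda = /nj/.
Result: fohn.zwi.dofd.je.zwonj.mid.
Mapping each syllable to C/V: /fohn/ → CVCC, /zwi/ → CCV, /dofd/ → CVCC, /je/ → CV, /zwonj/ → CCVCC, /mid/ → CVC.

CVCC.CCV.CVCC.CV.CCVCC.CVC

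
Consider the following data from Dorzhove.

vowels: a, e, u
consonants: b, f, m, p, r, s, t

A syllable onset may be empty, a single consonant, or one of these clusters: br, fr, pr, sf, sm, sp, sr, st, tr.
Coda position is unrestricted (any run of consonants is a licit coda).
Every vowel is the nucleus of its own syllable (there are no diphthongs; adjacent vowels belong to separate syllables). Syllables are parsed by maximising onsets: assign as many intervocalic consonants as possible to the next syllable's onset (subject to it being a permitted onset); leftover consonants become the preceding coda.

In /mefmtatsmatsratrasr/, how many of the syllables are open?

Nuclei (vowels): e, a, a, a, a → 5 syllables.
σ1/σ2 boundary: /fmt/ — longest licit onset from the right is /t/, leaving /fm/ as coda.
σ2/σ3 boundary: cluster /tsm/ — the longest permitted-onset suffix is /sm/; onset = /sm/, preceding coda = /t/.
σ3/σ4 boundary: /tsr/ splits as /t/ + /sr/ (/sr/ is the longest suffix that is a licit onset).
σ4/σ5 boundary: /tr/ — entire cluster is a permitted onset → onset /tr/, coda ∅.
So the parse is mefm.tat.smat.sra.trasr.
Classifying each syllable: /mefm/ (closed), /tat/ (closed), /smat/ (closed), /sra/ (open), /trasr/ (closed).
Open syllables: 1.

1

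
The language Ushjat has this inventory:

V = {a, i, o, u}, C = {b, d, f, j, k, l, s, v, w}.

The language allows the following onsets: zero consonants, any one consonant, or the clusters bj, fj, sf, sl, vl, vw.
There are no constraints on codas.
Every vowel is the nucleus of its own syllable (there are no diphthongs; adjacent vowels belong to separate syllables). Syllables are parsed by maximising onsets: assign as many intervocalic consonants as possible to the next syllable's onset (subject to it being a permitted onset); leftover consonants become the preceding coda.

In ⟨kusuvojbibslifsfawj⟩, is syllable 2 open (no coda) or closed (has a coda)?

The vowels are u, u, o, i, i, a — 6 nuclei, so 6 syllables.
σ1/σ2 boundary: just /s/ — single C goes to the following onset.
σ2/σ3 boundary: /v/ → onset of the next syllable (single consonants are always licit onsets).
σ3/σ4 boundary: /jb/ — longest licit onset from the right is /b/, leaving /j/ as coda.
σ4/σ5 boundary: /bsl/ — longest licit onset from the right is /sl/, leaving /b/ as coda.
σ5/σ6 boundary: /fsf/ splits as /f/ + /sf/ (/sf/ is the longest suffix that is a licit onset).
Syllabification: ku.su.voj.bib.slif.sfawj.
Syllable 2 is /su/; it ends in its nucleus with no coda, so it is open.

open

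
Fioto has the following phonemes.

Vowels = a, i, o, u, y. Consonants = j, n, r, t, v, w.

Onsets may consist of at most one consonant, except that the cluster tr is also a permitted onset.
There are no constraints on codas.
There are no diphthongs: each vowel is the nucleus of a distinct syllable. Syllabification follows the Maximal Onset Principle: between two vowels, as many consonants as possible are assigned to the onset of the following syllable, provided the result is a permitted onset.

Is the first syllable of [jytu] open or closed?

Nuclei (vowels): y, u → 2 syllables.
Between /y/ (V1) and /u/ (V2): /t/ is a single consonant, so it becomes the next onset.
Syllabification: jy.tu.
Syllable 1 is /jy/; it ends in its nucleus with no coda, so it is open.

open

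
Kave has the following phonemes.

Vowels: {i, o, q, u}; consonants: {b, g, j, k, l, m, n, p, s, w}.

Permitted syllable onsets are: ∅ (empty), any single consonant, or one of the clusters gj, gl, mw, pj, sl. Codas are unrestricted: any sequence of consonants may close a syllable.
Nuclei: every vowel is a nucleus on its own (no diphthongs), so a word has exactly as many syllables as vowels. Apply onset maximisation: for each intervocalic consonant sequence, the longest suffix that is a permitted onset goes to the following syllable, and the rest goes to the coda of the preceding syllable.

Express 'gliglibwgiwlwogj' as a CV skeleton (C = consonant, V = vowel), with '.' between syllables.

CCV.CCVCC.CVCC.CVCC

The vowels are i, i, i, o — 4 nuclei, so 4 syllables.
Between /i/ (V1) and /i/ (V2): /gl/ is a licit onset in full, so it all attaches to the next syllable.
Between /i/ (V2) and /i/ (V3): /bwg/ — longest licit onset from the right is /g/, leaving /bw/ as coda.
Between /i/ (V3) and /o/ (V4): /wlw/ — longest licit onset from the right is /w/, leaving /wl/ as coda.
So the parse is gli.glibw.giwl.wogj.
Mapping each syllable to C/V: /gli/ → CCV, /glibw/ → CCVCC, /giwl/ → CVCC, /wogj/ → CVCC.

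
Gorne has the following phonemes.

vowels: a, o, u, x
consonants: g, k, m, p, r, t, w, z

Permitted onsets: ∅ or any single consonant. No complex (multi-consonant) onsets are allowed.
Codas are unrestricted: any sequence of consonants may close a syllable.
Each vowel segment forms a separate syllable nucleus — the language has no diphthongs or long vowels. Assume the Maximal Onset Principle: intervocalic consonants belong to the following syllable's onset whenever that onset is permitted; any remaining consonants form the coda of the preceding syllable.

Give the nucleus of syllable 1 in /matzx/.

a

Vowels present: a, x; each is a nucleus, giving 2 syllables.
The first nucleus (vowel 1 from the left) is /a/.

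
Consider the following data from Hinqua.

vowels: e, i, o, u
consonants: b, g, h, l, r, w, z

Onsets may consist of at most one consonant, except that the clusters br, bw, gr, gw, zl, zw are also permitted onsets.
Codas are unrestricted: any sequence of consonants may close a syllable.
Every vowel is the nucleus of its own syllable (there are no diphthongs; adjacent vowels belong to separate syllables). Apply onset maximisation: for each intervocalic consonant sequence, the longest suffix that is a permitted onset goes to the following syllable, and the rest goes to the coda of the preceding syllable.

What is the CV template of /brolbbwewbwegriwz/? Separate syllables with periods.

CCVCC.CCVC.CCV.CCVCC

Nuclei (vowels): o, e, e, i → 4 syllables.
σ1/σ2 boundary: /lbbw/; trying suffixes from longest down, /bw/ is the first permitted one, so coda /lb/ | onset /bw/.
σ2/σ3 boundary: /wbw/ — longest licit onset from the right is /bw/, leaving /w/ as coda.
σ3/σ4 boundary: /gr/ is a licit onset in full, so it all attaches to the next syllable.
Syllabification: brolb.bwew.bwe.griwz.
Mapping each syllable to C/V: /brolb/ → CCVCC, /bwew/ → CCVC, /bwe/ → CCV, /griwz/ → CCVCC.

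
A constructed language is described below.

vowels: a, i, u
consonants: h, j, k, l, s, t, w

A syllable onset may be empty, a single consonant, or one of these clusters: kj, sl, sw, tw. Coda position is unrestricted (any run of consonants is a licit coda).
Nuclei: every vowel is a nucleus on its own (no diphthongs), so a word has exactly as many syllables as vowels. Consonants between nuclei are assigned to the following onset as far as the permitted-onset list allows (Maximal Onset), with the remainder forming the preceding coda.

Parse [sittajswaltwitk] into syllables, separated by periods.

sit.taj.swal.twitk

Nuclei (vowels): i, a, a, i → 4 syllables.
Between /i/ (V1) and /a/ (V2): /tt/; trying suffixes from longest down, /t/ is the first permitted one, so coda /t/ | onset /t/.
Between /a/ (V2) and /a/ (V3): /jsw/ splits as /j/ + /sw/ (/sw/ is the longest suffix that is a licit onset).
Between /a/ (V3) and /i/ (V4): /ltw/ — longest licit onset from the right is /tw/, leaving /l/ as coda.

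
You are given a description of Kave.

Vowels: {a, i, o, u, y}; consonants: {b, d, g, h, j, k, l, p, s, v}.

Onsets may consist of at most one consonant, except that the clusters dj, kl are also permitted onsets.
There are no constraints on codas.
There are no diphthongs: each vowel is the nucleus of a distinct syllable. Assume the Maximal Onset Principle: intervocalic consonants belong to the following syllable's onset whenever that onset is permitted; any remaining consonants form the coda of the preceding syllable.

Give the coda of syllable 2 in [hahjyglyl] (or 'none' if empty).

g

Nuclei (vowels): a, y, y → 3 syllables.
σ1/σ2 boundary: /hj/ — longest licit onset from the right is /j/, leaving /h/ as coda.
σ2/σ3 boundary: /gl/ — longest licit onset from the right is /l/, leaving /g/ as coda.
So the parse is hah.jyg.lyl.
Syllable 2 is /jyg/: onset /j/, nucleus /y/, coda /g/.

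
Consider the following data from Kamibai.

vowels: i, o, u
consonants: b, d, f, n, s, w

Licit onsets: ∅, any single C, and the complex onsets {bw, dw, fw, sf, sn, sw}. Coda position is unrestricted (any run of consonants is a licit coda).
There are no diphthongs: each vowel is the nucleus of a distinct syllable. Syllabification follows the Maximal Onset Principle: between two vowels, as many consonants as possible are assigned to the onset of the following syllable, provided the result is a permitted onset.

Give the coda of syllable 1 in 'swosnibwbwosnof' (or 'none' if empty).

none

Nuclei (vowels): o, i, o, o → 4 syllables.
Between /o/ (V1) and /i/ (V2): cluster /sn/ — /sn/ is itself a permitted onset, so the whole cluster goes right; preceding coda = ∅.
Between /i/ (V2) and /o/ (V3): /bwbw/ splits as /bw/ + /bw/ (/bw/ is the longest suffix that is a licit onset).
Between /o/ (V3) and /o/ (V4): /sn/ — entire cluster is a permitted onset → onset /sn/, coda ∅.
So the parse is swo.snibw.bwo.snof.
Syllable 1 is /swo/: onset /sw/, nucleus /o/, coda ∅.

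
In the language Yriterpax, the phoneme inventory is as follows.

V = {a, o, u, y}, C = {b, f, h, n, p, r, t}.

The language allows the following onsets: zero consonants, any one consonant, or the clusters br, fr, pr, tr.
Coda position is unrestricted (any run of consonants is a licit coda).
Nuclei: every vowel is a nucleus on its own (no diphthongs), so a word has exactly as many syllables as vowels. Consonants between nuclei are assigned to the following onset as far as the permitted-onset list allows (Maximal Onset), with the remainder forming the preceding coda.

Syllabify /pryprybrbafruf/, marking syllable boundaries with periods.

Nuclei (vowels): y, y, a, u → 4 syllables.
V1 /y/ – V2 /y/: /pr/ — entire cluster is a permitted onset → onset /pr/, coda ∅.
V2 /y/ – V3 /a/: /brb/ splits as /br/ + /b/ (/b/ is the longest suffix that is a licit onset).
V3 /a/ – V4 /u/: cluster /fr/ — /fr/ is itself a permitted onset, so the whole cluster goes right; preceding coda = ∅.

pry.prybr.ba.fruf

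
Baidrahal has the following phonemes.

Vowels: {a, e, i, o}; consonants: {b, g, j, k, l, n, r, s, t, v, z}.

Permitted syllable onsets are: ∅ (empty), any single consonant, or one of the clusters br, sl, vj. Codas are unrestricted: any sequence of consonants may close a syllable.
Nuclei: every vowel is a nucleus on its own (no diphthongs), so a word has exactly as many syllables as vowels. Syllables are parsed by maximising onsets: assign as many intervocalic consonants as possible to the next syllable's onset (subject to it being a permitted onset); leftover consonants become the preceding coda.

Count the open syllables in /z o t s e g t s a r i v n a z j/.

The vowels are o, e, a, i, a — 5 nuclei, so 5 syllables.
σ1/σ2 boundary: /ts/ — longest licit onset from the right is /s/, leaving /t/ as coda.
σ2/σ3 boundary: /gts/ splits as /gt/ + /s/ (/s/ is the longest suffix that is a licit onset).
σ3/σ4 boundary: /r/ → onset of the next syllable (single consonants are always licit onsets).
σ4/σ5 boundary: cluster /vn/ — the longest permitted-onset suffix is /n/; onset = /n/, preceding coda = /v/.
Syllabification: zot.segt.sa.riv.nazj.
Classifying each syllable: /zot/ (closed), /segt/ (closed), /sa/ (open), /riv/ (closed), /nazj/ (closed).
Open syllables: 1.

1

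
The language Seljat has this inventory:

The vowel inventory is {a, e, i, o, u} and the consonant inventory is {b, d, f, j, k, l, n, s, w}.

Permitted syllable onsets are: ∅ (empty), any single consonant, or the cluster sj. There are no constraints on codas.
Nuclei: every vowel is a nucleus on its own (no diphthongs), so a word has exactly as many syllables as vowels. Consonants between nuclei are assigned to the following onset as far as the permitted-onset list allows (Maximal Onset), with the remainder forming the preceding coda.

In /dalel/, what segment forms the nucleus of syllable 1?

a

Nuclei (vowels): a, e → 2 syllables.
The first nucleus (vowel 1 from the left) is /a/.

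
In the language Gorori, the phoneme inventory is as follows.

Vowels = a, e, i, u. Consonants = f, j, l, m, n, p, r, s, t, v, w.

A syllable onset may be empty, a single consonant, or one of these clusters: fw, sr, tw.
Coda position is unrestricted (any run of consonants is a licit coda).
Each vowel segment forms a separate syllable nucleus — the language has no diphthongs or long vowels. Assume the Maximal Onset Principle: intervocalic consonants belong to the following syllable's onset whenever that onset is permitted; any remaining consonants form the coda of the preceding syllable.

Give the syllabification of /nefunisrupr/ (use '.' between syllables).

ne.fu.ni.srupr

The vowels are e, u, i, u — 4 nuclei, so 4 syllables.
σ1/σ2 boundary: /f/ is a single consonant, so it becomes the next onset.
σ2/σ3 boundary: just /n/ — single C goes to the following onset.
σ3/σ4 boundary: /sr/ is a licit onset in full, so it all attaches to the next syllable.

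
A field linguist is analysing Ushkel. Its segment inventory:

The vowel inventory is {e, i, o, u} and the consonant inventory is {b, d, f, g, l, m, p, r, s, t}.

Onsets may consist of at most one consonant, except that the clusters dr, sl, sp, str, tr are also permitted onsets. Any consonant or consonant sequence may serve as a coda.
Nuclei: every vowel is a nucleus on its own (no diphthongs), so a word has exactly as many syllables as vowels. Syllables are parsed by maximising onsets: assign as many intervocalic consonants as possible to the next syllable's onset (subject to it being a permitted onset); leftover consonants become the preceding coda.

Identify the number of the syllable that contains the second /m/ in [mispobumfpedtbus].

3

Nuclei (vowels): i, o, u, e, u → 5 syllables.
σ1/σ2 boundary: /sp/ — entire cluster is a permitted onset → onset /sp/, coda ∅.
σ2/σ3 boundary: /b/ is a single consonant, so it becomes the next onset.
σ3/σ4 boundary: /mfp/ — longest licit onset from the right is /p/, leaving /mf/ as coda.
σ4/σ5 boundary: /dtb/ splits as /dt/ + /b/ (/b/ is the longest suffix that is a licit onset).
Result: mi.spo.bumf.pedt.bus.
The second /m/ is in the coda of syllable 3 (/bumf/).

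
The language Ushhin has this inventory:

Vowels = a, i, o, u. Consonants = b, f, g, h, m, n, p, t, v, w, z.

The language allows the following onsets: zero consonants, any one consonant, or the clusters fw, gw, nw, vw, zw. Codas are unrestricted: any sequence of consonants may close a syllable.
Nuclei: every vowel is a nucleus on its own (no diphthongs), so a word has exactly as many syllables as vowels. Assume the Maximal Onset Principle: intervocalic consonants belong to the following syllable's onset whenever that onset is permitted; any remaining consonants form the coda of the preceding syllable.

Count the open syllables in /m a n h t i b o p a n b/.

Vowels present: a, i, o, a; each is a nucleus, giving 4 syllables.
V1 /a/ – V2 /i/: cluster /nht/ — the longest permitted-onset suffix is /t/; onset = /t/, preceding coda = /nh/.
V2 /i/ – V3 /o/: just /b/ — single C goes to the following onset.
V3 /o/ – V4 /a/: /p/ → onset of the next syllable (single consonants are always licit onsets).
So the parse is manh.ti.bo.panb.
Classifying each syllable: /manh/ (closed), /ti/ (open), /bo/ (open), /panb/ (closed).
Open syllables: 2.

2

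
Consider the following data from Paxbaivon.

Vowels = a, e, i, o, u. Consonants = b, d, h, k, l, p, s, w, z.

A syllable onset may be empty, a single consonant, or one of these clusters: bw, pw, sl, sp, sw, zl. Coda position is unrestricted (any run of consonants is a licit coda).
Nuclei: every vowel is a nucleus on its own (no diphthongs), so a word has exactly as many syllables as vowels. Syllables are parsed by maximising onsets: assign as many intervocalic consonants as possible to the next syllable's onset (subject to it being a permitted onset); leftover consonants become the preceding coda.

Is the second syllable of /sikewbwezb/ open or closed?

The vowels are i, e, e — 3 nuclei, so 3 syllables.
Between /i/ (V1) and /e/ (V2): just /k/ — single C goes to the following onset.
Between /e/ (V2) and /e/ (V3): /wbw/ splits as /w/ + /bw/ (/bw/ is the longest suffix that is a licit onset).
Result: si.kew.bwezb.
Syllable 2 is /kew/ with coda /w/, so it is closed.

closed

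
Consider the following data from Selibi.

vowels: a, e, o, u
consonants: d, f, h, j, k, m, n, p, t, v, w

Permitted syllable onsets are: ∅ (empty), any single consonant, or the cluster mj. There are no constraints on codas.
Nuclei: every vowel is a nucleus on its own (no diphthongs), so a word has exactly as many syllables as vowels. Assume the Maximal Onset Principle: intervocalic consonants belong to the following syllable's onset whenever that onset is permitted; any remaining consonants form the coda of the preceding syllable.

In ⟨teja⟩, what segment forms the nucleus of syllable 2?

The vowels are e, a — 2 nuclei, so 2 syllables.
The second nucleus (vowel 2 from the left) is /a/.

a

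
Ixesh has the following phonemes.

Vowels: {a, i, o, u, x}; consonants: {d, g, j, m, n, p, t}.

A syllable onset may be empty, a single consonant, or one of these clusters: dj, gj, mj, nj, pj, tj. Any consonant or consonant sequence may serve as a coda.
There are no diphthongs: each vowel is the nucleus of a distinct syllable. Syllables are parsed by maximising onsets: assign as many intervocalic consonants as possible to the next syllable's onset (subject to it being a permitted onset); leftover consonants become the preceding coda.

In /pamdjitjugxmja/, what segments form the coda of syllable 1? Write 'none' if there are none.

m

Nuclei (vowels): a, i, u, x, a → 5 syllables.
σ1/σ2 boundary: /mdj/ splits as /m/ + /dj/ (/dj/ is the longest suffix that is a licit onset).
σ2/σ3 boundary: /tj/ is a licit onset in full, so it all attaches to the next syllable.
σ3/σ4 boundary: /g/ → onset of the next syllable (single consonants are always licit onsets).
σ4/σ5 boundary: /mj/ — entire cluster is a permitted onset → onset /mj/, coda ∅.
Syllabification: pam.dji.tju.gx.mja.
Syllable 1 is /pam/: onset /p/, nucleus /a/, coda /m/.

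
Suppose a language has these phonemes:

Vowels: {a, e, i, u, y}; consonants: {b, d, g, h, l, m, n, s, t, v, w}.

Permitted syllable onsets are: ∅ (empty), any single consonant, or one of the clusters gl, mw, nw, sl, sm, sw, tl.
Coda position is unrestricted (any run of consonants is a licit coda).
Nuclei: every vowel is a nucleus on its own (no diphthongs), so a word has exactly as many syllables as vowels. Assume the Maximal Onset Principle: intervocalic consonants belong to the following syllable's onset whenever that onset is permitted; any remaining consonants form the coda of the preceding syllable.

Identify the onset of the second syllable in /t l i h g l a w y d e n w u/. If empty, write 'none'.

gl

Vowels present: i, a, y, e, u; each is a nucleus, giving 5 syllables.
Between /i/ (V1) and /a/ (V2): cluster /hgl/ — the longest permitted-onset suffix is /gl/; onset = /gl/, preceding coda = /h/.
Between /a/ (V2) and /y/ (V3): /w/ → onset of the next syllable (single consonants are always licit onsets).
Between /y/ (V3) and /e/ (V4): just /d/ — single C goes to the following onset.
Between /e/ (V4) and /u/ (V5): /nw/ is a licit onset in full, so it all attaches to the next syllable.
Syllabification: tlih.gla.wy.de.nwu.
Syllable 2 is /gla/: onset /gl/, nucleus /a/, coda ∅.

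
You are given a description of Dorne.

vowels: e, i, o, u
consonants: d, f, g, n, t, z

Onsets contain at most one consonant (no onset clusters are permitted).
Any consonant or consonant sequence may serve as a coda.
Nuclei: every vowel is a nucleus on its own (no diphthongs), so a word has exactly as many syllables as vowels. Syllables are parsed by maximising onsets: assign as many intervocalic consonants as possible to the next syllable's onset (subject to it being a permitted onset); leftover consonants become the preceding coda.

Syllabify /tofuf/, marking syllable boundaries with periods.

The vowels are o, u — 2 nuclei, so 2 syllables.
/o…u/ gap (V1→V2): /f/ → onset of the next syllable (single consonants are always licit onsets).

to.fuf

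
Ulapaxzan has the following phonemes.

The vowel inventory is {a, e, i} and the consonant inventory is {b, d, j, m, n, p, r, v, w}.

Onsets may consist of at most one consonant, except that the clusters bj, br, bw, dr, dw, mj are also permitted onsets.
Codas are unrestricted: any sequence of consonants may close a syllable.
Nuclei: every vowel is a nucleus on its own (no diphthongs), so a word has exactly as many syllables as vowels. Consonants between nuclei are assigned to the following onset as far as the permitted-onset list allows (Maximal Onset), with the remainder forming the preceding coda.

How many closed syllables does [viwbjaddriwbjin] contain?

4

Nuclei (vowels): i, a, i, i → 4 syllables.
V1 /i/ – V2 /a/: /wbj/; trying suffixes from longest down, /bj/ is the first permitted one, so coda /w/ | onset /bj/.
V2 /a/ – V3 /i/: /ddr/ splits as /d/ + /dr/ (/dr/ is the longest suffix that is a licit onset).
V3 /i/ – V4 /i/: /wbj/; trying suffixes from longest down, /bj/ is the first permitted one, so coda /w/ | onset /bj/.
So the parse is viw.bjad.driw.bjin.
Classifying each syllable: /viw/ (closed), /bjad/ (closed), /driw/ (closed), /bjin/ (closed).
Closed syllables: 4.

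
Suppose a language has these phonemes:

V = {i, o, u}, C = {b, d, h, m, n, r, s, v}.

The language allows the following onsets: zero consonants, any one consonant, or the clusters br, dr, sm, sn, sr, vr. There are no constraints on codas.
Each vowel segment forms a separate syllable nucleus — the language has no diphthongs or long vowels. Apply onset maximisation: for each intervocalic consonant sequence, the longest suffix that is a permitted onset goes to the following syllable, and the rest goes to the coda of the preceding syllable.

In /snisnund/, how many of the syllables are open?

The vowels are i, u — 2 nuclei, so 2 syllables.
V1 /i/ – V2 /u/: /sn/ is a licit onset in full, so it all attaches to the next syllable.
Putting it together: sni.snund.
Classifying each syllable: /sni/ (open), /snund/ (closed).
Open syllables: 1.

1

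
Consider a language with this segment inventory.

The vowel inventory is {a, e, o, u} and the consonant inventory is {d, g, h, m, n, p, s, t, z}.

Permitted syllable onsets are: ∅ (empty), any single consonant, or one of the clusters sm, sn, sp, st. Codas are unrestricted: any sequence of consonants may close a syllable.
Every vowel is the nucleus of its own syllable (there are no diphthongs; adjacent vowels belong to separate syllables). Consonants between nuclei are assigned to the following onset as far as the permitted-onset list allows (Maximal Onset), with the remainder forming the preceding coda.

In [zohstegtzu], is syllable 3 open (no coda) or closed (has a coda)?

Nuclei (vowels): o, e, u → 3 syllables.
σ1/σ2 boundary: /hst/; trying suffixes from longest down, /st/ is the first permitted one, so coda /h/ | onset /st/.
σ2/σ3 boundary: /gtz/ — longest licit onset from the right is /z/, leaving /gt/ as coda.
Syllabification: zoh.stegt.zu.
Syllable 3 is /zu/; it ends in its nucleus with no coda, so it is open.

open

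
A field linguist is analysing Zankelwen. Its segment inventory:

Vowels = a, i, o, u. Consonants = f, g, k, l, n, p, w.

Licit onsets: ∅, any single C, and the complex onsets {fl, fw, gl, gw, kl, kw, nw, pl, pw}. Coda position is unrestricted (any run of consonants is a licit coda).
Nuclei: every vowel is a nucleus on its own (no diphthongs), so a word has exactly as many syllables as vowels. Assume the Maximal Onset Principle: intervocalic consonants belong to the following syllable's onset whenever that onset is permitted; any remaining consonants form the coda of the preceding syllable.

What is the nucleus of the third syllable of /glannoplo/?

o

The vowels are a, o, o — 3 nuclei, so 3 syllables.
The third nucleus (vowel 3 from the left) is /o/.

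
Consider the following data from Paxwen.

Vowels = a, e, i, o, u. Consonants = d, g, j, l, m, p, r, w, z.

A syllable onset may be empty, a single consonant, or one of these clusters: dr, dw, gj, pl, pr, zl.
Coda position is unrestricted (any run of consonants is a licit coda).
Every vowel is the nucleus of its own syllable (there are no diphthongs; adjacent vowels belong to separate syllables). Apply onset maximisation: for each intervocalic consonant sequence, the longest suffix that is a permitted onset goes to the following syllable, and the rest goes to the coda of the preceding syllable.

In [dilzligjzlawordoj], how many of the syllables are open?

The vowels are i, i, a, o, o — 5 nuclei, so 5 syllables.
V1 /i/ – V2 /i/: cluster /lzl/ — the longest permitted-onset suffix is /zl/; onset = /zl/, preceding coda = /l/.
V2 /i/ – V3 /a/: cluster /gjzl/ — the longest permitted-onset suffix is /zl/; onset = /zl/, preceding coda = /gj/.
V3 /a/ – V4 /o/: /w/ is a single consonant, so it becomes the next onset.
V4 /o/ – V5 /o/: /rd/; trying suffixes from longest down, /d/ is the first permitted one, so coda /r/ | onset /d/.
Result: dil.zligj.zla.wor.doj.
Classifying each syllable: /dil/ (closed), /zligj/ (closed), /zla/ (open), /wor/ (closed), /doj/ (closed).
Open syllables: 1.

1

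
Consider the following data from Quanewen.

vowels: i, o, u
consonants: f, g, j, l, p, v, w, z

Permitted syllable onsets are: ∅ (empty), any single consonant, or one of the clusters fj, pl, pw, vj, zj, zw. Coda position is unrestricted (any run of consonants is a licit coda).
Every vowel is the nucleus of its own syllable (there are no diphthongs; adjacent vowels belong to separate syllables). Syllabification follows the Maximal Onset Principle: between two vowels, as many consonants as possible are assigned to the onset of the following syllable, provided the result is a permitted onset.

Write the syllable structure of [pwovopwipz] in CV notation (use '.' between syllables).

CCV.CV.CCVCC

The vowels are o, o, i — 3 nuclei, so 3 syllables.
σ1/σ2 boundary: /v/ → onset of the next syllable (single consonants are always licit onsets).
σ2/σ3 boundary: cluster /pw/ — /pw/ is itself a permitted onset, so the whole cluster goes right; preceding coda = ∅.
Result: pwo.vo.pwipz.
Mapping each syllable to C/V: /pwo/ → CCV, /vo/ → CV, /pwipz/ → CCVCC.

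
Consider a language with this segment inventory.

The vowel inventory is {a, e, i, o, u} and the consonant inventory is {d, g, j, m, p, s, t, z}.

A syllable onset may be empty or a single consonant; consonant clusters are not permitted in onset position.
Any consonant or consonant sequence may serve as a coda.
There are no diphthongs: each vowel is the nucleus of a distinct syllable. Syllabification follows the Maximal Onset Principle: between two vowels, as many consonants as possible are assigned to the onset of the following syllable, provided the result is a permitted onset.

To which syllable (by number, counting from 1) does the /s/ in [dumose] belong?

Nuclei (vowels): u, o, e → 3 syllables.
Between /u/ (V1) and /o/ (V2): just /m/ — single C goes to the following onset.
Between /o/ (V2) and /e/ (V3): just /s/ — single C goes to the following onset.
Result: du.mo.se.
The /s/ is in the onset of syllable 3 (/se/).

3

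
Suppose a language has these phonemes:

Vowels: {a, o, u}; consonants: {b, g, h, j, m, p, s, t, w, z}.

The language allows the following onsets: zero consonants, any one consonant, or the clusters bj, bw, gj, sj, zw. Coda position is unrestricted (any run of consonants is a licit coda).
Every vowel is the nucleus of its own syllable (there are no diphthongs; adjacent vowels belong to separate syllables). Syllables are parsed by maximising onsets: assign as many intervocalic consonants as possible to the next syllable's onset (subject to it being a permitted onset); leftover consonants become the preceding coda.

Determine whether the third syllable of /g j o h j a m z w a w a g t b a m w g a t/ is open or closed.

The vowels are o, a, a, a, a, a — 6 nuclei, so 6 syllables.
Between /o/ (V1) and /a/ (V2): cluster /hj/ — the longest permitted-onset suffix is /j/; onset = /j/, preceding coda = /h/.
Between /a/ (V2) and /a/ (V3): /mzw/ — longest licit onset from the right is /zw/, leaving /m/ as coda.
Between /a/ (V3) and /a/ (V4): just /w/ — single C goes to the following onset.
Between /a/ (V4) and /a/ (V5): /gtb/; trying suffixes from longest down, /b/ is the first permitted one, so coda /gt/ | onset /b/.
Between /a/ (V5) and /a/ (V6): cluster /mwg/ — the longest permitted-onset suffix is /g/; onset = /g/, preceding coda = /mw/.
Syllabification: gjoh.jam.zwa.wagt.bamw.gat.
Syllable 3 is /zwa/; it ends in its nucleus with no coda, so it is open.

open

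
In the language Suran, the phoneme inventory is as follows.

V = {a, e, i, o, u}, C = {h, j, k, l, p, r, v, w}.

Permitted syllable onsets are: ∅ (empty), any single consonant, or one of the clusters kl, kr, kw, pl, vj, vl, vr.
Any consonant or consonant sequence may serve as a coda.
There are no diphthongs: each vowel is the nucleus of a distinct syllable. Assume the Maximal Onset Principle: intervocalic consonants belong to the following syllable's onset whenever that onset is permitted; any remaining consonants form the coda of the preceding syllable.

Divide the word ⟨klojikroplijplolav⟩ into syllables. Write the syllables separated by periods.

Vowels present: o, i, o, i, o, a; each is a nucleus, giving 6 syllables.
σ1/σ2 boundary: just /j/ — single C goes to the following onset.
σ2/σ3 boundary: /kr/ is a licit onset in full, so it all attaches to the next syllable.
σ3/σ4 boundary: /pl/ — entire cluster is a permitted onset → onset /pl/, coda ∅.
σ4/σ5 boundary: /jpl/; trying suffixes from longest down, /pl/ is the first permitted one, so coda /j/ | onset /pl/.
σ5/σ6 boundary: just /l/ — single C goes to the following onset.

klo.ji.kro.plij.plo.lav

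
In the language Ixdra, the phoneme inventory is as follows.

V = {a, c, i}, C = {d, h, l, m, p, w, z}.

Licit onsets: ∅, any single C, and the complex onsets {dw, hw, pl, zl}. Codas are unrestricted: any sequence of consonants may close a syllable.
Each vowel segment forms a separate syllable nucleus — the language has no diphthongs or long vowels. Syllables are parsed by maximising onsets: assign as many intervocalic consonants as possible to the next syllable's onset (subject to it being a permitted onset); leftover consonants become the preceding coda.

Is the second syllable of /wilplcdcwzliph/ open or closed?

open

Nuclei (vowels): i, c, c, i → 4 syllables.
Between /i/ (V1) and /c/ (V2): /lpl/ — longest licit onset from the right is /pl/, leaving /l/ as coda.
Between /c/ (V2) and /c/ (V3): just /d/ — single C goes to the following onset.
Between /c/ (V3) and /i/ (V4): /wzl/ — longest licit onset from the right is /zl/, leaving /w/ as coda.
Result: wil.plc.dcw.zliph.
Syllable 2 is /plc/; it ends in its nucleus with no coda, so it is open.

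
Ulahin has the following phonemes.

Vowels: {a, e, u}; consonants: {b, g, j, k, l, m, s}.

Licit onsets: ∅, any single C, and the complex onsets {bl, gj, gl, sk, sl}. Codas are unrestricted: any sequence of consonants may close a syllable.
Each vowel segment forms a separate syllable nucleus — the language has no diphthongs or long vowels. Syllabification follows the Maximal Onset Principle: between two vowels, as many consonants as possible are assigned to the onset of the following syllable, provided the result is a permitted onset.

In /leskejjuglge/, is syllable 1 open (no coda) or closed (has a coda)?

The vowels are e, e, u, e — 4 nuclei, so 4 syllables.
σ1/σ2 boundary: /sk/ — entire cluster is a permitted onset → onset /sk/, coda ∅.
σ2/σ3 boundary: /jj/ splits as /j/ + /j/ (/j/ is the longest suffix that is a licit onset).
σ3/σ4 boundary: cluster /glg/ — the longest permitted-onset suffix is /g/; onset = /g/, preceding coda = /gl/.
Syllabification: le.skej.jugl.ge.
Syllable 1 is /le/; it ends in its nucleus with no coda, so it is open.

open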